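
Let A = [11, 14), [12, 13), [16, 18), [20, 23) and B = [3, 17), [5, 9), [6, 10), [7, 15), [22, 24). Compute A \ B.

Merge the first list: [11, 14), [16, 18), [20, 23).
Merge the second list: [3, 17), [22, 24).
[11, 14): fully covered by B → removed.
[16, 18) minus B → [17, 18).
[20, 23) minus B → [20, 22).

[17, 18) ∪ [20, 22)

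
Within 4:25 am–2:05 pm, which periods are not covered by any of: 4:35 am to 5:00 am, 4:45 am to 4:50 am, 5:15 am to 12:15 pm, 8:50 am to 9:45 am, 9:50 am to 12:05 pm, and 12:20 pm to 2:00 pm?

Covered (merged): 4:35 am–5:00 am, 5:15 am–12:15 pm, 12:20 pm–2:00 pm.
Gaps within 4:25 am–2:05 pm: 4:25 am–4:35 am, 5:00 am–5:15 am, 12:15 pm–12:20 pm, 2:00 pm–2:05 pm.

4:25 am–4:35 am, 5:00 am–5:15 am, 12:15 pm–12:20 pm, 2:00 pm–2:05 pm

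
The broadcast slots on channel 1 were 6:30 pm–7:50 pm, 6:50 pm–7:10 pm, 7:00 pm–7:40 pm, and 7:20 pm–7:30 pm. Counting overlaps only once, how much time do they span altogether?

1 h 20 min

Merged: 6:30 pm–7:50 pm.
Length: 1 h 20 min.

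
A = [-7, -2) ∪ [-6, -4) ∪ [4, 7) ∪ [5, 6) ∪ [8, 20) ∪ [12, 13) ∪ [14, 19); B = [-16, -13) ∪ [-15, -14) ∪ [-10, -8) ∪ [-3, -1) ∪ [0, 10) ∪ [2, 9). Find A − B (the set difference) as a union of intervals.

[-7, -3) ∪ [10, 20)

Merge the first list: [-7, -2), [4, 7), [8, 20).
Merge the second list: [-16, -13), [-10, -8), [-3, -1), [0, 10).
[-7, -2) \ B = [-7, -3).
[4, 7): entirely removed.
[8, 20) \ B = [10, 20).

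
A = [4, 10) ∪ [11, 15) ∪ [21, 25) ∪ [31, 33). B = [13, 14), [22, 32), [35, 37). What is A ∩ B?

[13, 14) ∪ [22, 25) ∪ [31, 32)

[4, 10) meets no B interval.
[11, 15) ∩ B → [13, 14).
[21, 25) ∩ B → [22, 25).
[31, 33) ∩ B → [31, 32).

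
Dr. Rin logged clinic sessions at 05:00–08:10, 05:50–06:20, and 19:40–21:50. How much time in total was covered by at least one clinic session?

5 h 20 min

Merged: 05:00–08:10, 19:40–21:50.
Lengths: 3 h 10 min + 2 h 10 min = 5 h 20 min.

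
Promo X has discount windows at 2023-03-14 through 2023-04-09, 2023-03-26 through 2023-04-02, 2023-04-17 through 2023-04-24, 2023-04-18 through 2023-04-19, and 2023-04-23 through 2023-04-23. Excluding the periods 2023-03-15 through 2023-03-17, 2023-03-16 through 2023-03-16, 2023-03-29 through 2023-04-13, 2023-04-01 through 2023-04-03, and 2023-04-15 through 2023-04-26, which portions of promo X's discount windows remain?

2023-03-14 through 2023-03-14, 2023-03-18 through 2023-03-28

A, merged: 2023-03-14 through 2023-04-09, 2023-04-17 through 2023-04-24.
B, merged: 2023-03-15 through 2023-03-17, 2023-03-29 through 2023-04-13, 2023-04-15 through 2023-04-26.
2023-03-14 through 2023-04-09 with B removed leaves 2023-03-14 through 2023-03-14, 2023-03-18 through 2023-03-28.
2023-04-17 through 2023-04-24 lies entirely inside B → drops out.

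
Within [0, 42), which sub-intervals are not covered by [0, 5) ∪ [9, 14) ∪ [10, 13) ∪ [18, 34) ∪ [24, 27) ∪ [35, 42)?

The merged coverage is [0, 5), [9, 14), [18, 34), [35, 42).
Complement within [0, 42): [5, 9), [14, 18), [34, 35).

[5, 9) ∪ [14, 18) ∪ [34, 35)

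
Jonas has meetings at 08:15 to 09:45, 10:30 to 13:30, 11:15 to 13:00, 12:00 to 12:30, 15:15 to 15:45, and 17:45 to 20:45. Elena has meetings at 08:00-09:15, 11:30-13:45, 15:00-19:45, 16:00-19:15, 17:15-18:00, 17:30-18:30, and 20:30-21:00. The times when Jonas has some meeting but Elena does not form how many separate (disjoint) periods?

A, merged: 08:15–09:45, 10:30–13:30, 15:15–15:45, 17:45–20:45.
B, merged: 08:00–09:15, 11:30–13:45, 15:00–19:45, 20:30–21:00.
A \ B = 09:15–09:45, 10:30–11:30, 19:45–20:30.
That is 3 disjoint pieces.

3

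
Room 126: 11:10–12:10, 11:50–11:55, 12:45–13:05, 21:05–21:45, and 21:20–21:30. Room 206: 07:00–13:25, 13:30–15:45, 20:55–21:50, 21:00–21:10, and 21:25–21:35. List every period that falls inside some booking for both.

Merge the first list: 11:10–12:10, 12:45–13:05, 21:05–21:45.
Merge the second list: 07:00–13:25, 13:30–15:45, 20:55–21:50.
11:10–12:10 overlaps B on 11:10–12:10.
12:45–13:05 overlaps B on 12:45–13:05.
21:05–21:45 overlaps B on 21:05–21:45.

11:10–12:10, 12:45–13:05, 21:05–21:45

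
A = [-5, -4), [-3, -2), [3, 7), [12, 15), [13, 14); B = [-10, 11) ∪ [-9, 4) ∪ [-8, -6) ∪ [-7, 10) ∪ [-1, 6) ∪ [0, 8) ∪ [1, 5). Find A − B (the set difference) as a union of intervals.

Merge the first list: [-5, -4), [-3, -2), [3, 7), [12, 15).
Merge the second list: [-10, 11).
[-5, -4): fully covered by B → removed.
[-3, -2): fully covered by B → removed.
[3, 7): fully covered by B → removed.
[12, 15): no B overlap → unchanged.

[12, 15)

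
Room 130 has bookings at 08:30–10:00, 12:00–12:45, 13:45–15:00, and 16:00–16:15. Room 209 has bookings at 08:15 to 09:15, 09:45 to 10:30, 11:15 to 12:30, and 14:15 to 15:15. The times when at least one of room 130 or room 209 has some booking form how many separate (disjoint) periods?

4

A ∪ B = 08:15–10:30, 11:15–12:45, 13:45–15:15, 16:00–16:15.
That is 4 disjoint pieces.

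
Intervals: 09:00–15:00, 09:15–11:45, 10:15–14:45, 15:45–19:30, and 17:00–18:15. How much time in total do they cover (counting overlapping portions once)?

Merged: 09:00–15:00, 15:45–19:30.
Lengths: 6 h + 3 h 45 min = 9 h 45 min.

9 h 45 min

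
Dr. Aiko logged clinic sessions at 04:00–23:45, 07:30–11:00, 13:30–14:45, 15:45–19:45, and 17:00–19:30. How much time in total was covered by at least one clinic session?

Merged: 04:00–23:45.
Length: 19 h 45 min.

19 h 45 min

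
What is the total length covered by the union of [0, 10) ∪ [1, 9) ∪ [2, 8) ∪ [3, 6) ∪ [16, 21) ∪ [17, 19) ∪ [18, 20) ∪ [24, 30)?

21

Merged: [0, 10), [16, 21), [24, 30).
Lengths: 10 + 5 + 6 = 21.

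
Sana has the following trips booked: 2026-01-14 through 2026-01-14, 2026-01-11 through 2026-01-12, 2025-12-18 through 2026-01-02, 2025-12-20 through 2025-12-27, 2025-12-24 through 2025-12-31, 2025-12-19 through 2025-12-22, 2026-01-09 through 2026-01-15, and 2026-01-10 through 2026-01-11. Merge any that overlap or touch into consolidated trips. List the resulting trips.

Sort by start: 2025-12-18 through 2026-01-02, 2025-12-19 through 2025-12-22, 2025-12-20 through 2025-12-27, 2025-12-24 through 2025-12-31, 2026-01-09 through 2026-01-15, 2026-01-10 through 2026-01-11, 2026-01-11 through 2026-01-12, 2026-01-14 through 2026-01-14.
2025-12-19 through 2025-12-22 overlaps/touches 2025-12-18 through 2026-01-02 → extend to 2025-12-18 through 2026-01-02.
2025-12-20 through 2025-12-27 overlaps/touches 2025-12-18 through 2026-01-02 → extend to 2025-12-18 through 2026-01-02.
2025-12-24 through 2025-12-31 overlaps/touches 2025-12-18 through 2026-01-02 → extend to 2025-12-18 through 2026-01-02.
2026-01-09 through 2026-01-15 is disjoint → start new block.
2026-01-10 through 2026-01-11 overlaps/touches 2026-01-09 through 2026-01-15 → extend to 2026-01-09 through 2026-01-15.
2026-01-11 through 2026-01-12 overlaps/touches 2026-01-09 through 2026-01-15 → extend to 2026-01-09 through 2026-01-15.
2026-01-14 through 2026-01-14 overlaps/touches 2026-01-09 through 2026-01-15 → extend to 2026-01-09 through 2026-01-15.

2025-12-18 through 2026-01-02, 2026-01-09 through 2026-01-15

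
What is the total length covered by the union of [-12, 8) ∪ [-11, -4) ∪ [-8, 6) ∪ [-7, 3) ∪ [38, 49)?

Merged: [-12, 8), [38, 49).
Lengths: 20 + 11 = 31.

31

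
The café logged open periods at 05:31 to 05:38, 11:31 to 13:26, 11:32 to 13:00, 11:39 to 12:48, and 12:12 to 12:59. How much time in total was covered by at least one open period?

2 h 2 min

Merged: 05:31-05:38, 11:31-13:26.
Lengths: 7 min + 1 h 55 min = 2 h 2 min.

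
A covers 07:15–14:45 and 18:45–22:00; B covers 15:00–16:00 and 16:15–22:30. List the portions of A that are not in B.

07:15–14:45: no B overlap → unchanged.
18:45–22:00: fully covered by B → removed.

07:15–14:45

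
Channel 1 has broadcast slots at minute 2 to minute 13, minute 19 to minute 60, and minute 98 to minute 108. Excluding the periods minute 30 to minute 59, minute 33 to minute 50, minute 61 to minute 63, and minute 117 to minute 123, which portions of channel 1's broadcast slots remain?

minute 2 to minute 13, minute 19 to minute 30, minute 59 to minute 60, minute 98 to minute 108

Second set merges to minute 30 to minute 59, minute 61 to minute 63, minute 117 to minute 123.
minute 2 to minute 13 is untouched.
minute 19 to minute 60 with B removed leaves minute 19 to minute 30, minute 59 to minute 60.
minute 98 to minute 108 is untouched.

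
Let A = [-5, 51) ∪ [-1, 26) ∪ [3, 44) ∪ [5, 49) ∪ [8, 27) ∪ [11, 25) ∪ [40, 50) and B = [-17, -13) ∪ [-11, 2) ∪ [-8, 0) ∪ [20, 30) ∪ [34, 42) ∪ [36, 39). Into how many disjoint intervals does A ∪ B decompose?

2

First set merges to [-5, 51).
Second set merges to [-17, -13), [-11, 2), [20, 30), [34, 42).
A ∪ B = [-17, -13), [-11, 51).
That is 2 disjoint pieces.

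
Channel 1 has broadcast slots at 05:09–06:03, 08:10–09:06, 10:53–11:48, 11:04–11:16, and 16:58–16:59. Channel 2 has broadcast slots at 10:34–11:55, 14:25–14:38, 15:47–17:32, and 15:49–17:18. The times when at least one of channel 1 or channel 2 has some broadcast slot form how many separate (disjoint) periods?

5

A, merged: 05:09-06:03, 08:10-09:06, 10:53-11:48, 16:58-16:59.
B, merged: 10:34-11:55, 14:25-14:38, 15:47-17:32.
A ∪ B = 05:09-06:03, 08:10-09:06, 10:34-11:55, 14:25-14:38, 15:47-17:32.
That is 5 disjoint pieces.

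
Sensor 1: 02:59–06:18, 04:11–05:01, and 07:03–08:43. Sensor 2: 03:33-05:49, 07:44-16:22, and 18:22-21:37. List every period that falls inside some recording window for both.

03:33-05:49, 07:44-08:43

First set merges to 02:59-06:18, 07:03-08:43.
02:59-06:18 meets the second set on 03:33-05:49.
07:03-08:43 meets the second set on 07:44-08:43.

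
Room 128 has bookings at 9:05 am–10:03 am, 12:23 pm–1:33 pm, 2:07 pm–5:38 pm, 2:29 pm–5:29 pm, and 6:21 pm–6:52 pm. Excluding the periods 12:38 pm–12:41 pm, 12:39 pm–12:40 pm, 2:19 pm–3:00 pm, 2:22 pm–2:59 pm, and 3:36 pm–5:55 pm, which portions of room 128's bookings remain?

Merge the first list: 9:05 am–10:03 am, 12:23 pm–1:33 pm, 2:07 pm–5:38 pm, 6:21 pm–6:52 pm.
Merge the second list: 12:38 pm–12:41 pm, 2:19 pm–3:00 pm, 3:36 pm–5:55 pm.
9:05 am–10:03 am is untouched.
12:23 pm–1:33 pm with B removed leaves 12:23 pm–12:38 pm, 12:41 pm–1:33 pm.
2:07 pm–5:38 pm with B removed leaves 2:07 pm–2:19 pm, 3:00 pm–3:36 pm.
6:21 pm–6:52 pm is untouched.

9:05 am–10:03 am, 12:23 pm–12:38 pm, 12:41 pm–1:33 pm, 2:07 pm–2:19 pm, 3:00 pm–3:36 pm, 6:21 pm–6:52 pm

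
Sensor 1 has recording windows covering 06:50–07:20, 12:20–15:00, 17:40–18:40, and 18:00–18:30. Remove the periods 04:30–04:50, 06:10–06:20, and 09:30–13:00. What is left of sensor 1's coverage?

06:50–07:20, 13:00–15:00, 17:40–18:40

A, merged: 06:50–07:20, 12:20–15:00, 17:40–18:40.
06:50–07:20: no B overlap → unchanged.
12:20–15:00 minus B → 13:00–15:00.
17:40–18:40: no B overlap → unchanged.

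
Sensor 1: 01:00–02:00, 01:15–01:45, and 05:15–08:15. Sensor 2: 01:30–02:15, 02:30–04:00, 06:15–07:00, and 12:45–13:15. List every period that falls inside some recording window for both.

Merge the first list: 01:00–02:00, 05:15–08:15.
01:00–02:00 ∩ B → 01:30–02:00.
05:15–08:15 ∩ B → 06:15–07:00.

01:30–02:00, 06:15–07:00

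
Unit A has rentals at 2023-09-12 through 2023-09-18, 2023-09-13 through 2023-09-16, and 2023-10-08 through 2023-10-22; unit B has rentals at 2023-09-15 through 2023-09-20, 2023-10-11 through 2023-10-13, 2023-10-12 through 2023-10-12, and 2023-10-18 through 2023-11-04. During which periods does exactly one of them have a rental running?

2023-09-12 through 2023-09-14, 2023-09-19 through 2023-09-20, 2023-10-08 through 2023-10-10, 2023-10-14 through 2023-10-17, 2023-10-23 through 2023-11-04

Merge the first list: 2023-09-12 through 2023-09-18, 2023-10-08 through 2023-10-22.
Merge the second list: 2023-09-15 through 2023-09-20, 2023-10-11 through 2023-10-13, 2023-10-18 through 2023-11-04.
A but not B: 2023-09-12 through 2023-09-14, 2023-10-08 through 2023-10-10, 2023-10-14 through 2023-10-17.
B but not A: 2023-09-19 through 2023-09-20, 2023-10-23 through 2023-11-04.
Combining gives A △ B.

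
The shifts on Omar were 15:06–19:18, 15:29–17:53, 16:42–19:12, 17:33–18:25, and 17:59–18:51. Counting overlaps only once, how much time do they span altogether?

4 h 12 min

Merged: 15:06–19:18.
Length: 4 h 12 min.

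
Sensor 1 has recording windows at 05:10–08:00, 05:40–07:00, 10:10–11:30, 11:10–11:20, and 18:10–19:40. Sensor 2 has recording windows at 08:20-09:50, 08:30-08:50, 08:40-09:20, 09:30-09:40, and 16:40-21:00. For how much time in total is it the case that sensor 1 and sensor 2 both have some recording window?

1 h 30 min

A, merged: 05:10–08:00, 10:10–11:30, 18:10–19:40.
B, merged: 08:20–09:50, 16:40–21:00.
A ∩ B = 18:10–19:40.
Total: 1 h 30 min.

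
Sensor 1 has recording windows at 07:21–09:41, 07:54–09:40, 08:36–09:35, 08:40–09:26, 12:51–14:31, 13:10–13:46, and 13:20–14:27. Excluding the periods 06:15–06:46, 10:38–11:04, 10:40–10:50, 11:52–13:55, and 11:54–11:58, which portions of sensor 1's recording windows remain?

07:21–09:41, 13:55–14:31

First set merges to 07:21–09:41, 12:51–14:31.
Second set merges to 06:15–06:46, 10:38–11:04, 11:52–13:55.
07:21–09:41: nothing removed.
12:51–14:31 \ B = 13:55–14:31.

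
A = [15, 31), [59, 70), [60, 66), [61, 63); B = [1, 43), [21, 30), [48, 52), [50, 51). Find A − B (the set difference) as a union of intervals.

Merge the first list: [15, 31), [59, 70).
Merge the second list: [1, 43), [48, 52).
[15, 31) lies entirely inside B → drops out.
[59, 70) is untouched.

[59, 70)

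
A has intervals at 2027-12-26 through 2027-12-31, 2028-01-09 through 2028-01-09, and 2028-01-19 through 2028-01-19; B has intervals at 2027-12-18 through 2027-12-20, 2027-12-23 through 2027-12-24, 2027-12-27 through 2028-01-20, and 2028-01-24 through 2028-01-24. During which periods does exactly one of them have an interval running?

2027-12-18 through 2027-12-20, 2027-12-23 through 2027-12-24, 2027-12-26 through 2027-12-26, 2028-01-01 through 2028-01-08, 2028-01-10 through 2028-01-18, 2028-01-20 through 2028-01-20, 2028-01-24 through 2028-01-24

A \ B = 2027-12-26 through 2027-12-26.
B \ A = 2027-12-18 through 2027-12-20, 2027-12-23 through 2027-12-24, 2028-01-01 through 2028-01-08, 2028-01-10 through 2028-01-18, 2028-01-20 through 2028-01-20, 2028-01-24 through 2028-01-24.
Union of the two gives the symmetric difference.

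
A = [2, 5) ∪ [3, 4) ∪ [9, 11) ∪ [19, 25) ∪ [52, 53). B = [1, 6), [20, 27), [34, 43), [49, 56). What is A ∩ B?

[2, 5) ∪ [20, 25) ∪ [52, 53)

First set merges to [2, 5), [9, 11), [19, 25), [52, 53).
[2, 5) meets the second set on [2, 5).
[9, 11): no overlap with the second set.
[19, 25) meets the second set on [20, 25).
[52, 53) meets the second set on [52, 53).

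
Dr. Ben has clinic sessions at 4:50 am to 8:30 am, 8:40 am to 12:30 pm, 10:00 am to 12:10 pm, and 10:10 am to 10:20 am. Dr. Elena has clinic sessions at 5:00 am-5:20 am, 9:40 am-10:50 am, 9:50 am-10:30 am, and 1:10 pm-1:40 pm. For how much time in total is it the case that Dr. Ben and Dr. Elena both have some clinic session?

1 h 30 min

First set merges to 4:50 am-8:30 am, 8:40 am-12:30 pm.
Second set merges to 5:00 am-5:20 am, 9:40 am-10:50 am, 1:10 pm-1:40 pm.
A ∩ B = 5:00 am-5:20 am, 9:40 am-10:50 am.
Total: 20 min + 1 h 10 min = 1 h 30 min.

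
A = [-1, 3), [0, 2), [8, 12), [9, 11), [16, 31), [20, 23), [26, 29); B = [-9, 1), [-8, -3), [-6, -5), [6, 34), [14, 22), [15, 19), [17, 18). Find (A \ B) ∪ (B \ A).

A, merged: [-1, 3), [8, 12), [16, 31).
B, merged: [-9, 1), [6, 34).
A \ B = [1, 3).
B \ A = [-9, -1), [6, 8), [12, 16), [31, 34).
Union of the two gives the symmetric difference.

[-9, -1) ∪ [1, 3) ∪ [6, 8) ∪ [12, 16) ∪ [31, 34)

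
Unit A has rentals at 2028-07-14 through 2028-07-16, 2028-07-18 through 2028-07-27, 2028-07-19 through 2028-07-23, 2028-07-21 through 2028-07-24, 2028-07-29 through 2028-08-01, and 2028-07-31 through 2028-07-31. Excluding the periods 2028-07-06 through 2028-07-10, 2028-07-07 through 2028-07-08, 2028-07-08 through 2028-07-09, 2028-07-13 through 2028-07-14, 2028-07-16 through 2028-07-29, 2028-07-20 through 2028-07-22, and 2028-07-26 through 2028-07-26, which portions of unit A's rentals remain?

2028-07-15 through 2028-07-15, 2028-07-30 through 2028-08-01

Merge the first list: 2028-07-14 through 2028-07-16, 2028-07-18 through 2028-07-27, 2028-07-29 through 2028-08-01.
Merge the second list: 2028-07-06 through 2028-07-10, 2028-07-13 through 2028-07-14, 2028-07-16 through 2028-07-29.
2028-07-14 through 2028-07-16 with B removed leaves 2028-07-15 through 2028-07-15.
2028-07-18 through 2028-07-27 lies entirely inside B → drops out.
2028-07-29 through 2028-08-01 with B removed leaves 2028-07-30 through 2028-08-01.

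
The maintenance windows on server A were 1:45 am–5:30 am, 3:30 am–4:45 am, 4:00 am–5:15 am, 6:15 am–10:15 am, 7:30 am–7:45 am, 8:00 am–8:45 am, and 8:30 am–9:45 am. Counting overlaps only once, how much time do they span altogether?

Merged: 1:45 am–5:30 am, 6:15 am–10:15 am.
Lengths: 3 h 45 min + 4 h = 7 h 45 min.

7 h 45 min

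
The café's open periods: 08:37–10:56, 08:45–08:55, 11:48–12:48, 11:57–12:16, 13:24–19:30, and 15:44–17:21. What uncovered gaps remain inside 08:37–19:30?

After merging, the occupied span is 08:37–10:56, 11:48–12:48, 13:24–19:30.
Uncovered inside 08:37–19:30: 10:56–11:48, 12:48–13:24.

10:56–11:48, 12:48–13:24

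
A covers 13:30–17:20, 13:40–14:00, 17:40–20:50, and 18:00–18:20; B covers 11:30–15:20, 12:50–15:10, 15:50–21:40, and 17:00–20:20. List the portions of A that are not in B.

Merge the first list: 13:30-17:20, 17:40-20:50.
Merge the second list: 11:30-15:20, 15:50-21:40.
13:30-17:20 minus B → 15:20-15:50.
17:40-20:50: fully covered by B → removed.

15:20-15:50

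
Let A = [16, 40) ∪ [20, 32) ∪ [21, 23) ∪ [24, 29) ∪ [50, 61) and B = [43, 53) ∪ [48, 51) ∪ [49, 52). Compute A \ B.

Merge the first list: [16, 40), [50, 61).
Merge the second list: [43, 53).
[16, 40) is untouched.
[50, 61) with B removed leaves [53, 61).

[16, 40) ∪ [53, 61)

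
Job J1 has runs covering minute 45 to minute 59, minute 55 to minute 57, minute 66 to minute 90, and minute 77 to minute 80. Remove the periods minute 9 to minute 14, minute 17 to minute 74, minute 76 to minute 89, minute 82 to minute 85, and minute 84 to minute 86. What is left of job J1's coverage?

minute 74 to minute 76, minute 89 to minute 90

A, merged: minute 45 to minute 59, minute 66 to minute 90.
B, merged: minute 9 to minute 14, minute 17 to minute 74, minute 76 to minute 89.
minute 45 to minute 59: entirely removed.
minute 66 to minute 90 \ B = minute 74 to minute 76, minute 89 to minute 90.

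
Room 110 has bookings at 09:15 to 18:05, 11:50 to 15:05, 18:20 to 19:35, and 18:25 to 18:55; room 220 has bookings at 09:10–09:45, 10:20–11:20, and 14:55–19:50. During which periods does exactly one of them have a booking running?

09:10–09:15, 09:45–10:20, 11:20–14:55, 18:05–18:20, 19:35–19:50

First set merges to 09:15–18:05, 18:20–19:35.
A \ B = 09:45–10:20, 11:20–14:55.
B \ A = 09:10–09:15, 18:05–18:20, 19:35–19:50.
Union of the two gives the symmetric difference.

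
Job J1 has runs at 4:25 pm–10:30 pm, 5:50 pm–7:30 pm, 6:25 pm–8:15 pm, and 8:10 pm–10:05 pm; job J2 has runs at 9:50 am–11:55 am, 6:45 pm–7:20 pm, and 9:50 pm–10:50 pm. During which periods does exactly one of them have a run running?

9:50 am–11:55 am, 4:25 pm–6:45 pm, 7:20 pm–9:50 pm, 10:30 pm–10:50 pm

Merge the first list: 4:25 pm–10:30 pm.
Only in the first: 4:25 pm–6:45 pm, 7:20 pm–9:50 pm.
Only in the second: 9:50 am–11:55 am, 10:30 pm–10:50 pm.
Together these are the periods covered by exactly one.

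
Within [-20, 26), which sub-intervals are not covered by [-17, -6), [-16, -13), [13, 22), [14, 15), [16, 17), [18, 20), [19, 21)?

Covered (merged): [-17, -6), [13, 22).
Uncovered inside [-20, 26): [-20, -17), [-6, 13), [22, 26).

[-20, -17) ∪ [-6, 13) ∪ [22, 26)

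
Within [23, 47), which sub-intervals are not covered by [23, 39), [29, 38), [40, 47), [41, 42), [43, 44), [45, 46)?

[39, 40)

After merging, the occupied span is [23, 39), [40, 47).
Uncovered inside [23, 47): [39, 40).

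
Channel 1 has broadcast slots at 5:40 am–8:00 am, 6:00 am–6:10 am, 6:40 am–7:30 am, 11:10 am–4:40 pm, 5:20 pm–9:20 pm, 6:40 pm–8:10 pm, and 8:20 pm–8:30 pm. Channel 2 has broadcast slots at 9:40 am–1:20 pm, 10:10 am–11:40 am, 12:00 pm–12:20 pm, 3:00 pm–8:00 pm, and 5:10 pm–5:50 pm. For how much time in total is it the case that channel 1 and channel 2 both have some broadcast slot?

6 h 30 min

First set merges to 5:40 am-8:00 am, 11:10 am-4:40 pm, 5:20 pm-9:20 pm.
Second set merges to 9:40 am-1:20 pm, 3:00 pm-8:00 pm.
A ∩ B = 11:10 am-1:20 pm, 3:00 pm-4:40 pm, 5:20 pm-8:00 pm.
Total: 2 h 10 min + 1 h 40 min + 2 h 40 min = 6 h 30 min.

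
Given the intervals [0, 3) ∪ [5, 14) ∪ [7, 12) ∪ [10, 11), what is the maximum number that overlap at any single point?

Sweep endpoints in order; track running count of active intervals.
Peak of 3 reached at 10.

3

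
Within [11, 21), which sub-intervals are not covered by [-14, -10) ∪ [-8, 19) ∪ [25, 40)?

Covered (merged): [-14, -10), [-8, 19), [25, 40).
Gaps within [11, 21): [19, 21).

[19, 21)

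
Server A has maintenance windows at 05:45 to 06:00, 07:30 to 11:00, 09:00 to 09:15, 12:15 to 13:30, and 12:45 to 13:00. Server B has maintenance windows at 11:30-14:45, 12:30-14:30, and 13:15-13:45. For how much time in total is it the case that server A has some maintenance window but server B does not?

Merge the first list: 05:45–06:00, 07:30–11:00, 12:15–13:30.
Merge the second list: 11:30–14:45.
A \ B = 05:45–06:00, 07:30–11:00.
Total: 15 min + 3 h 30 min = 3 h 45 min.

3 h 45 min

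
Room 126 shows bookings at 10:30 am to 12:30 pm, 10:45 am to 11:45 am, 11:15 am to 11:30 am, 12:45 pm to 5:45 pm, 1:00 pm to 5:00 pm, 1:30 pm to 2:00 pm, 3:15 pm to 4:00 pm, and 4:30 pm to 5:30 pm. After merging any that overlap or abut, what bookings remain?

10:45 am–11:45 am overlaps/touches 10:30 am–12:30 pm → extend to 10:30 am–12:30 pm.
11:15 am–11:30 am overlaps/touches 10:30 am–12:30 pm → extend to 10:30 am–12:30 pm.
12:45 pm–5:45 pm is disjoint → start new block.
1:00 pm–5:00 pm overlaps/touches 12:45 pm–5:45 pm → extend to 12:45 pm–5:45 pm.
1:30 pm–2:00 pm overlaps/touches 12:45 pm–5:45 pm → extend to 12:45 pm–5:45 pm.
3:15 pm–4:00 pm overlaps/touches 12:45 pm–5:45 pm → extend to 12:45 pm–5:45 pm.
4:30 pm–5:30 pm overlaps/touches 12:45 pm–5:45 pm → extend to 12:45 pm–5:45 pm.

10:30 am–12:30 pm, 12:45 pm–5:45 pm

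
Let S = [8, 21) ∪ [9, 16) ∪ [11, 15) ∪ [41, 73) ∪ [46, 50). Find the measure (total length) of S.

45

Merged: [8, 21), [41, 73).
Lengths: 13 + 32 = 45.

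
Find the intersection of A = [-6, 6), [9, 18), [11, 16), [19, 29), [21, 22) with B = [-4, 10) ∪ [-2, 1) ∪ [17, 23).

[-4, 6) ∪ [9, 10) ∪ [17, 18) ∪ [19, 23)

Merge the first list: [-6, 6), [9, 18), [19, 29).
Merge the second list: [-4, 10), [17, 23).
[-6, 6) meets the second set on [-4, 6).
[9, 18) meets the second set on [9, 10), [17, 18).
[19, 29) meets the second set on [19, 23).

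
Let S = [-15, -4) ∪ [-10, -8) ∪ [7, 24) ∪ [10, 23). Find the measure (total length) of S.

Merged: [-15, -4), [7, 24).
Lengths: 11 + 17 = 28.

28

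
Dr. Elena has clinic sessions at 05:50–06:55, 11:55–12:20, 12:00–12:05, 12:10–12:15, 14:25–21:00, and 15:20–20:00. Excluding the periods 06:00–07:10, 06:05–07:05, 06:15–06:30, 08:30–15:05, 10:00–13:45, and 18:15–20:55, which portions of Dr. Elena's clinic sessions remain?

05:50-06:00, 15:05-18:15, 20:55-21:00

Merge the first list: 05:50-06:55, 11:55-12:20, 14:25-21:00.
Merge the second list: 06:00-07:10, 08:30-15:05, 18:15-20:55.
05:50-06:55 with B removed leaves 05:50-06:00.
11:55-12:20 lies entirely inside B → drops out.
14:25-21:00 with B removed leaves 15:05-18:15, 20:55-21:00.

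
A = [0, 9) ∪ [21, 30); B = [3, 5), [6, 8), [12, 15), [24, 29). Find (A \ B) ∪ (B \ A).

Only in the first: [0, 3), [5, 6), [8, 9), [21, 24), [29, 30).
Only in the second: [12, 15).
Together these are the periods covered by exactly one.

[0, 3) ∪ [5, 6) ∪ [8, 9) ∪ [12, 15) ∪ [21, 24) ∪ [29, 30)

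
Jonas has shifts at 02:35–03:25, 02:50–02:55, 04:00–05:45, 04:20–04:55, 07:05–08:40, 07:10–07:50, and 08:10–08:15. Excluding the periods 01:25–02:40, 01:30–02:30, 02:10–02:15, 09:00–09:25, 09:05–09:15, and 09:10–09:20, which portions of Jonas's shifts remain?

First set merges to 02:35-03:25, 04:00-05:45, 07:05-08:40.
Second set merges to 01:25-02:40, 09:00-09:25.
02:35-03:25 minus B → 02:40-03:25.
04:00-05:45: no B overlap → unchanged.
07:05-08:40: no B overlap → unchanged.

02:40-03:25, 04:00-05:45, 07:05-08:40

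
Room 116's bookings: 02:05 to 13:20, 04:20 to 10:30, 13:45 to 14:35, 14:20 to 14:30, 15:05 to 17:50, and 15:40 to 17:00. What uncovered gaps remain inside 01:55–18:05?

01:55-02:05, 13:20-13:45, 14:35-15:05, 17:50-18:05

After merging, the occupied span is 02:05-13:20, 13:45-14:35, 15:05-17:50.
Complement within 01:55-18:05: 01:55-02:05, 13:20-13:45, 14:35-15:05, 17:50-18:05.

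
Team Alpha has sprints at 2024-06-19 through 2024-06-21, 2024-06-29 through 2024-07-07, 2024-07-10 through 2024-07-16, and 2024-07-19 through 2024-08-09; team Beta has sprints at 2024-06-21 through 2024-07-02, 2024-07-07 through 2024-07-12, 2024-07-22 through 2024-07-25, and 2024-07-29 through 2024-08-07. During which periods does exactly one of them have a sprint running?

2024-06-19 through 2024-06-20, 2024-06-22 through 2024-06-28, 2024-07-03 through 2024-07-06, 2024-07-08 through 2024-07-09, 2024-07-13 through 2024-07-16, 2024-07-19 through 2024-07-21, 2024-07-26 through 2024-07-28, 2024-08-08 through 2024-08-09

A \ B = 2024-06-19 through 2024-06-20, 2024-07-03 through 2024-07-06, 2024-07-13 through 2024-07-16, 2024-07-19 through 2024-07-21, 2024-07-26 through 2024-07-28, 2024-08-08 through 2024-08-09.
B \ A = 2024-06-22 through 2024-06-28, 2024-07-08 through 2024-07-09.
Union of the two gives the symmetric difference.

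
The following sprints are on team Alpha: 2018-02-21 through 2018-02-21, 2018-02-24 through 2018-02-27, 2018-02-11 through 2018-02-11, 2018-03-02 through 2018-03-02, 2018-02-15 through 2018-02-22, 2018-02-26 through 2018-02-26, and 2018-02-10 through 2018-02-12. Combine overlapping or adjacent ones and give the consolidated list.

2018-02-10 through 2018-02-12, 2018-02-15 through 2018-02-22, 2018-02-24 through 2018-02-27, 2018-03-02 through 2018-03-02

Sort by start: 2018-02-10 through 2018-02-12, 2018-02-11 through 2018-02-11, 2018-02-15 through 2018-02-22, 2018-02-21 through 2018-02-21, 2018-02-24 through 2018-02-27, 2018-02-26 through 2018-02-26, 2018-03-02 through 2018-03-02.
2018-02-11 through 2018-02-11 overlaps/touches 2018-02-10 through 2018-02-12 → extend to 2018-02-10 through 2018-02-12.
2018-02-15 through 2018-02-22 is disjoint → start new block.
2018-02-21 through 2018-02-21 overlaps/touches 2018-02-15 through 2018-02-22 → extend to 2018-02-15 through 2018-02-22.
2018-02-24 through 2018-02-27 is disjoint → start new block.
2018-02-26 through 2018-02-26 overlaps/touches 2018-02-24 through 2018-02-27 → extend to 2018-02-24 through 2018-02-27.
2018-03-02 through 2018-03-02 is disjoint → start new block.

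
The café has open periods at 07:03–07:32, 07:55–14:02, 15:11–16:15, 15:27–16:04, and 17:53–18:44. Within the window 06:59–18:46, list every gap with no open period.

06:59–07:03, 07:32–07:55, 14:02–15:11, 16:15–17:53, 18:44–18:46

The merged coverage is 07:03–07:32, 07:55–14:02, 15:11–16:15, 17:53–18:44.
Uncovered inside 06:59–18:46: 06:59–07:03, 07:32–07:55, 14:02–15:11, 16:15–17:53, 18:44–18:46.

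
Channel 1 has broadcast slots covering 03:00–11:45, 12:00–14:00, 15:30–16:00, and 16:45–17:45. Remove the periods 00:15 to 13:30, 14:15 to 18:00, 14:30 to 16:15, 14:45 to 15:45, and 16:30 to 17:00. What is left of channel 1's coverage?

Merge the second list: 00:15–13:30, 14:15–18:00.
03:00–11:45: fully covered by B → removed.
12:00–14:00 minus B → 13:30–14:00.
15:30–16:00: fully covered by B → removed.
16:45–17:45: fully covered by B → removed.

13:30–14:00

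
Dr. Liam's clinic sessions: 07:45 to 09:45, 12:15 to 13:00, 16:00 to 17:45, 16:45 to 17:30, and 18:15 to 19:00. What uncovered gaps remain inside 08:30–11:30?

The merged coverage is 07:45–09:45, 12:15–13:00, 16:00–17:45, 18:15–19:00.
Uncovered inside 08:30–11:30: 09:45–11:30.

09:45–11:30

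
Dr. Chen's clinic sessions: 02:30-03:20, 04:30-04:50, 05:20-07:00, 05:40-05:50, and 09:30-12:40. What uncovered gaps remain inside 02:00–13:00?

After merging, the occupied span is 02:30–03:20, 04:30–04:50, 05:20–07:00, 09:30–12:40.
Uncovered inside 02:00–13:00: 02:00–02:30, 03:20–04:30, 04:50–05:20, 07:00–09:30, 12:40–13:00.

02:00–02:30, 03:20–04:30, 04:50–05:20, 07:00–09:30, 12:40–13:00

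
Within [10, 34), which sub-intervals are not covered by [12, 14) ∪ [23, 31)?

[10, 12) ∪ [14, 23) ∪ [31, 34)

Covered (merged): [12, 14), [23, 31).
Complement within [10, 34): [10, 12), [14, 23), [31, 34).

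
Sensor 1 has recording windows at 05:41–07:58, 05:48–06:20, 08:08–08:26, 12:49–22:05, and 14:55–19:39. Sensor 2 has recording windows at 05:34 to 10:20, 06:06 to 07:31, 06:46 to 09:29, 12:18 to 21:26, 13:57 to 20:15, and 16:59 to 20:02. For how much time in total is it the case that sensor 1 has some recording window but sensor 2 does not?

39 min

Merge the first list: 05:41–07:58, 08:08–08:26, 12:49–22:05.
Merge the second list: 05:34–10:20, 12:18–21:26.
A \ B = 21:26–22:05.
Total: 39 min.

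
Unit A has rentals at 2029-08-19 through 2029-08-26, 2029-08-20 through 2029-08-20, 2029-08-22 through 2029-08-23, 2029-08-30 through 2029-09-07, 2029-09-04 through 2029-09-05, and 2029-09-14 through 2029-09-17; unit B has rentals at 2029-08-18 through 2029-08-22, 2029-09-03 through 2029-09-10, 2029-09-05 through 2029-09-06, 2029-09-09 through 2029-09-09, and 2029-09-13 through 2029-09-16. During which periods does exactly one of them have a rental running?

2029-08-18 through 2029-08-18, 2029-08-23 through 2029-08-26, 2029-08-30 through 2029-09-02, 2029-09-08 through 2029-09-10, 2029-09-13 through 2029-09-13, 2029-09-17 through 2029-09-17

Merge the first list: 2029-08-19 through 2029-08-26, 2029-08-30 through 2029-09-07, 2029-09-14 through 2029-09-17.
Merge the second list: 2029-08-18 through 2029-08-22, 2029-09-03 through 2029-09-10, 2029-09-13 through 2029-09-16.
A but not B: 2029-08-23 through 2029-08-26, 2029-08-30 through 2029-09-02, 2029-09-17 through 2029-09-17.
B but not A: 2029-08-18 through 2029-08-18, 2029-09-08 through 2029-09-10, 2029-09-13 through 2029-09-13.
Combining gives A △ B.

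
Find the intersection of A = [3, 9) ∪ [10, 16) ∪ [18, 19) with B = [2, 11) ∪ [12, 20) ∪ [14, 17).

[3, 9) ∪ [10, 11) ∪ [12, 16) ∪ [18, 19)

Merge the second list: [2, 11), [12, 20).
[3, 9) meets the second set on [3, 9).
[10, 16) meets the second set on [10, 11), [12, 16).
[18, 19) meets the second set on [18, 19).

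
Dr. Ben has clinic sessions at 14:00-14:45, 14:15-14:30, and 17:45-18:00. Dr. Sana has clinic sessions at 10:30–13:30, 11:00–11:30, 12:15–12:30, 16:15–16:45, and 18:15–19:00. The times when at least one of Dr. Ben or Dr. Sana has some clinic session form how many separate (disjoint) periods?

5

Merge the first list: 14:00-14:45, 17:45-18:00.
Merge the second list: 10:30-13:30, 16:15-16:45, 18:15-19:00.
A ∪ B = 10:30-13:30, 14:00-14:45, 16:15-16:45, 17:45-18:00, 18:15-19:00.
That is 5 disjoint pieces.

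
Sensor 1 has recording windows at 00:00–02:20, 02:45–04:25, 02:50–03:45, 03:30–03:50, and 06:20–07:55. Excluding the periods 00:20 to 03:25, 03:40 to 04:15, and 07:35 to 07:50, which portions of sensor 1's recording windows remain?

Merge the first list: 00:00–02:20, 02:45–04:25, 06:20–07:55.
00:00–02:20 with B removed leaves 00:00–00:20.
02:45–04:25 with B removed leaves 03:25–03:40, 04:15–04:25.
06:20–07:55 with B removed leaves 06:20–07:35, 07:50–07:55.

00:00–00:20, 03:25–03:40, 04:15–04:25, 06:20–07:35, 07:50–07:55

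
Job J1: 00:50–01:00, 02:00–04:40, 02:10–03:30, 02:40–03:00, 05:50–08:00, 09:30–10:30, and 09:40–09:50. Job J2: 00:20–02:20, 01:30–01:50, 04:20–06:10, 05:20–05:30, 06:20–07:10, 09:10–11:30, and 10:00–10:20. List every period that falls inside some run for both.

First set merges to 00:50–01:00, 02:00–04:40, 05:50–08:00, 09:30–10:30.
Second set merges to 00:20–02:20, 04:20–06:10, 06:20–07:10, 09:10–11:30.
00:50–01:00 ∩ B → 00:50–01:00.
02:00–04:40 ∩ B → 02:00–02:20, 04:20–04:40.
05:50–08:00 ∩ B → 05:50–06:10, 06:20–07:10.
09:30–10:30 ∩ B → 09:30–10:30.

00:50–01:00, 02:00–02:20, 04:20–04:40, 05:50–06:10, 06:20–07:10, 09:30–10:30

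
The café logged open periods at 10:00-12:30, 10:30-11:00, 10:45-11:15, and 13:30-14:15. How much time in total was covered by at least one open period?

Merged: 10:00–12:30, 13:30–14:15.
Lengths: 2 h 30 min + 45 min = 3 h 15 min.

3 h 15 min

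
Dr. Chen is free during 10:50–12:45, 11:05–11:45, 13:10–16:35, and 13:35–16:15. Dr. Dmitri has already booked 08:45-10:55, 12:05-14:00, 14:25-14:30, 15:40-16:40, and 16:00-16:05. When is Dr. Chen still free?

10:55–12:05, 14:00–14:25, 14:30–15:40

A, merged: 10:50–12:45, 13:10–16:35.
B, merged: 08:45–10:55, 12:05–14:00, 14:25–14:30, 15:40–16:40.
10:50–12:45 minus B → 10:55–12:05.
13:10–16:35 minus B → 14:00–14:25, 14:30–15:40.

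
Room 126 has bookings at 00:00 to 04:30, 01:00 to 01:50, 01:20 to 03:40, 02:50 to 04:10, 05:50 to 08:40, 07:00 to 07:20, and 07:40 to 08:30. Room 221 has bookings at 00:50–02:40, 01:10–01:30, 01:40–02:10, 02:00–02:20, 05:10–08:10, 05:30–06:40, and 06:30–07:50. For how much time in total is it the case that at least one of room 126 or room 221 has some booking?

8 h

Merge the first list: 00:00–04:30, 05:50–08:40.
Merge the second list: 00:50–02:40, 05:10–08:10.
A ∪ B = 00:00–04:30, 05:10–08:40.
Total: 4 h 30 min + 3 h 30 min = 8 h.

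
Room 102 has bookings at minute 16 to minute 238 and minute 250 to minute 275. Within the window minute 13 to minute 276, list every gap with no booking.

After merging, the occupied span is minute 16 to minute 238, minute 250 to minute 275.
Uncovered inside minute 13 to minute 276: minute 13 to minute 16, minute 238 to minute 250, minute 275 to minute 276.

minute 13 to minute 16, minute 238 to minute 250, minute 275 to minute 276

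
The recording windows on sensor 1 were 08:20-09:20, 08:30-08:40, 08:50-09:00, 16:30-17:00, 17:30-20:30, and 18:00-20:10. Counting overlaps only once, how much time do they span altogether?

4 h 30 min

Merged: 08:20-09:20, 16:30-17:00, 17:30-20:30.
Lengths: 1 h + 30 min + 3 h = 4 h 30 min.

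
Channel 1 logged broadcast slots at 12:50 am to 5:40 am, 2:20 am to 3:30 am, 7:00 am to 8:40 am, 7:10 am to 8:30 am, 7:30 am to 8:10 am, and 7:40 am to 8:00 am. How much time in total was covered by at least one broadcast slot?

Merged: 12:50 am-5:40 am, 7:00 am-8:40 am.
Lengths: 4 h 50 min + 1 h 40 min = 6 h 30 min.

6 h 30 min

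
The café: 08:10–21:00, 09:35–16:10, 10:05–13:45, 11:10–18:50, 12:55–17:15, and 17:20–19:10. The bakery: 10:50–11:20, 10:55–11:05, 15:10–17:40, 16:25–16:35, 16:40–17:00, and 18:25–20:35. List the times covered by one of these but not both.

Merge the first list: 08:10–21:00.
Merge the second list: 10:50–11:20, 15:10–17:40, 18:25–20:35.
A but not B: 08:10–10:50, 11:20–15:10, 17:40–18:25, 20:35–21:00.
B but not A: none.
Combining gives A △ B.

08:10–10:50, 11:20–15:10, 17:40–18:25, 20:35–21:00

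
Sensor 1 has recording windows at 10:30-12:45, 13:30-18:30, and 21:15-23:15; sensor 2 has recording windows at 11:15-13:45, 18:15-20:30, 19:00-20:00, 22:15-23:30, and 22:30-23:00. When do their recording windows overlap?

Second set merges to 11:15–13:45, 18:15–20:30, 22:15–23:30.
10:30–12:45 ∩ B → 11:15–12:45.
13:30–18:30 ∩ B → 13:30–13:45, 18:15–18:30.
21:15–23:15 ∩ B → 22:15–23:15.

11:15–12:45, 13:30–13:45, 18:15–18:30, 22:15–23:15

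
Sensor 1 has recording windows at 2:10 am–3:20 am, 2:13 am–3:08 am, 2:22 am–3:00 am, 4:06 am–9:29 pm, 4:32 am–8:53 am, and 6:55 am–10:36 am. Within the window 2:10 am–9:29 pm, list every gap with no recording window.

3:20 am–4:06 am

Covered (merged): 2:10 am–3:20 am, 4:06 am–9:29 pm.
Complement within 2:10 am–9:29 pm: 3:20 am–4:06 am.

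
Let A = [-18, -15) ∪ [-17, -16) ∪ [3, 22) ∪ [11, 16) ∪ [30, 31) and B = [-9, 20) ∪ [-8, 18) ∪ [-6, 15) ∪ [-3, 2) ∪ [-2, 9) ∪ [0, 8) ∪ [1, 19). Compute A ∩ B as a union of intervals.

[3, 20)

A, merged: [-18, -15), [3, 22), [30, 31).
B, merged: [-9, 20).
[-18, -15): no overlap with the second set.
[3, 22) meets the second set on [3, 20).
[30, 31): no overlap with the second set.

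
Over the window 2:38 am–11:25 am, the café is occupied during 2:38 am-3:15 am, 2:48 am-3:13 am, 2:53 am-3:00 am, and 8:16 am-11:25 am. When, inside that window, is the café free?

Covered (merged): 2:38 am-3:15 am, 8:16 am-11:25 am.
Uncovered inside 2:38 am-11:25 am: 3:15 am-8:16 am.

3:15 am-8:16 am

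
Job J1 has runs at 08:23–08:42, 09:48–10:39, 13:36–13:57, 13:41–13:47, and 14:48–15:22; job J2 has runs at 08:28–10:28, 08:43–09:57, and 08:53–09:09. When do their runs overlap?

A, merged: 08:23–08:42, 09:48–10:39, 13:36–13:57, 14:48–15:22.
B, merged: 08:28–10:28.
08:23–08:42 overlaps B on 08:28–08:42.
09:48–10:39 overlaps B on 09:48–10:28.
13:36–13:57 falls entirely outside B.
14:48–15:22 falls entirely outside B.

08:28–08:42, 09:48–10:28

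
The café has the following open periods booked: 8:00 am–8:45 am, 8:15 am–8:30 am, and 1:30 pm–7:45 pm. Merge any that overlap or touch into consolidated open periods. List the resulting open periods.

8:15 am–8:30 am overlaps/touches 8:00 am–8:45 am → extend to 8:00 am–8:45 am.
1:30 pm–7:45 pm is disjoint → start new block.

8:00 am–8:45 am, 1:30 pm–7:45 pm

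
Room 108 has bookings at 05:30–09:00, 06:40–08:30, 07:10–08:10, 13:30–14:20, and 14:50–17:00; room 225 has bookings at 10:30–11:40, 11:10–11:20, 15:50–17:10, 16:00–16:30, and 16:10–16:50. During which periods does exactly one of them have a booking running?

First set merges to 05:30–09:00, 13:30–14:20, 14:50–17:00.
Second set merges to 10:30–11:40, 15:50–17:10.
A \ B = 05:30–09:00, 13:30–14:20, 14:50–15:50.
B \ A = 10:30–11:40, 17:00–17:10.
Union of the two gives the symmetric difference.

05:30–09:00, 10:30–11:40, 13:30–14:20, 14:50–15:50, 17:00–17:10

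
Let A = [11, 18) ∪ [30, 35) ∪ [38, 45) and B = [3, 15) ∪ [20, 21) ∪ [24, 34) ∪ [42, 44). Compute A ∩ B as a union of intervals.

[11, 18) meets the second set on [11, 15).
[30, 35) meets the second set on [30, 34).
[38, 45) meets the second set on [42, 44).

[11, 15) ∪ [30, 34) ∪ [42, 44)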